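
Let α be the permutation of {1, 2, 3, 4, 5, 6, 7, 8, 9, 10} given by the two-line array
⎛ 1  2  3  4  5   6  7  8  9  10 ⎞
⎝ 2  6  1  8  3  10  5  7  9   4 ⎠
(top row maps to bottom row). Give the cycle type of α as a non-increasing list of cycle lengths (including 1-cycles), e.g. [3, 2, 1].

[9, 1]

The disjoint cycles are (1 2 6 10 4 8 7 5 3)(9), with lengths 9, 1 in non-increasing order.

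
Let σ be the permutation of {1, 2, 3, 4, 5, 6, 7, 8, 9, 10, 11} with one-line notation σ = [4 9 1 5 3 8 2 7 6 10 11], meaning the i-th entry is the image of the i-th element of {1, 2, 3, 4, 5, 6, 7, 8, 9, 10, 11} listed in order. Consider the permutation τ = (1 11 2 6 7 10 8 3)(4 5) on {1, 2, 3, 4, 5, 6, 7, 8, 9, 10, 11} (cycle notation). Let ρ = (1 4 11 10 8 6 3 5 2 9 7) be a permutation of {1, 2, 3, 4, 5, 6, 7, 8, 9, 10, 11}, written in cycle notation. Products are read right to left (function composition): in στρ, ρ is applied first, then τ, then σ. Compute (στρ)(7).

(στρ)(7) = σ(τ(ρ(7))). ρ(7) = 1, then τ(1) = 11, then σ(11) = 11, so the result is 11.

11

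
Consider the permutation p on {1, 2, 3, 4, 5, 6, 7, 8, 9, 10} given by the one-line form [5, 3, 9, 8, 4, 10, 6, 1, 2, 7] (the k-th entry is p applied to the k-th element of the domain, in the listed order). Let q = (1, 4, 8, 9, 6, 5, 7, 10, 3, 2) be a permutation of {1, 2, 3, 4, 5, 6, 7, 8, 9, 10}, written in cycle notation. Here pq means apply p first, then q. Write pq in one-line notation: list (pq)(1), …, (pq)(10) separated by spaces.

7 2 6 9 8 3 5 4 1 10

(pq)(x) = q(p(x)). Computing each image: q(p(1)) = q(5) = 7, q(p(2)) = q(3) = 2, q(p(3)) = q(9) = 6, q(p(4)) = q(8) = 9, q(p(5)) = q(4) = 8, q(p(6)) = q(10) = 3, q(p(7)) = q(6) = 5, q(p(8)) = q(1) = 4, q(p(9)) = q(2) = 1, q(p(10)) = q(7) = 10.
Hence pq = [7 2 6 9 8 3 5 4 1 10].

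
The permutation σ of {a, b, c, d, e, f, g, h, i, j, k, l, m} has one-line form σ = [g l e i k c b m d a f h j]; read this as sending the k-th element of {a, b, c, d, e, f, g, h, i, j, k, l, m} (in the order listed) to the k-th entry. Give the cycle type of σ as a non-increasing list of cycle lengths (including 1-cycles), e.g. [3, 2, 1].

The disjoint cycles are (a, g, b, l, h, m, j)(c, e, k, f)(d, i), with lengths 7, 4, 2 in non-increasing order.

[7, 4, 2]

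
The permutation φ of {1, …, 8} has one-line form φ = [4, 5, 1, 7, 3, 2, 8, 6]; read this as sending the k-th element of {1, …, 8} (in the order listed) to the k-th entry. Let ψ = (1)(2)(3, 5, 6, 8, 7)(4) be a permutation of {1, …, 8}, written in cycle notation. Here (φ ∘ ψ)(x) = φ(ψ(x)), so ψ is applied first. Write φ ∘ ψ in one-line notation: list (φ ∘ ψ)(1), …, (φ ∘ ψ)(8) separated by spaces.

4 5 3 7 2 6 1 8

Chase each element through ψ then φ: 1 → 1 → 4; 2 → 2 → 5; 3 → 5 → 3; 4 → 4 → 7; 5 → 6 → 2; 6 → 8 → 6; 7 → 3 → 1; 8 → 7 → 8.
So φ ∘ ψ in one-line form is 4 5 3 7 2 6 1 8.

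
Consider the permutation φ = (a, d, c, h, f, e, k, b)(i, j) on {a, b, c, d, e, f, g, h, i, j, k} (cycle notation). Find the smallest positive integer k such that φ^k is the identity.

The cycle type of φ is (8, 2, 1).
The order is lcm(8, 2) = 8.

8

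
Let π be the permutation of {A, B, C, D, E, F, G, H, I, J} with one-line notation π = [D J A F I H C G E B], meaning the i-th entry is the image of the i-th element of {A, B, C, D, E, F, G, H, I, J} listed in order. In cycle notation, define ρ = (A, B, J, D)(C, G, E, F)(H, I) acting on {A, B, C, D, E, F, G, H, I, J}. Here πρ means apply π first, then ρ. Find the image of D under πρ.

C

π(D) = F, then ρ(F) = C; composing gives (πρ)(D) = C.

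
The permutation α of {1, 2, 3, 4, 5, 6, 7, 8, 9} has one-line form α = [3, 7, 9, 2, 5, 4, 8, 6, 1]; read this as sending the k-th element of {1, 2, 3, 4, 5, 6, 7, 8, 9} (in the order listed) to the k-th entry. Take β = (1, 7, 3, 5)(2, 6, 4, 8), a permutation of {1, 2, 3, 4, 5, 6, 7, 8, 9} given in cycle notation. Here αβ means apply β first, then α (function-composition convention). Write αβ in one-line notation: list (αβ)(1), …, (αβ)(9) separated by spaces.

(αβ)(x) = α(β(x)). Computing each image: α(β(1)) = α(7) = 8, α(β(2)) = α(6) = 4, α(β(3)) = α(5) = 5, α(β(4)) = α(8) = 6, α(β(5)) = α(1) = 3, α(β(6)) = α(4) = 2, α(β(7)) = α(3) = 9, α(β(8)) = α(2) = 7, α(β(9)) = α(9) = 1.
Hence αβ = [8 4 5 6 3 2 9 7 1].

8 4 5 6 3 2 9 7 1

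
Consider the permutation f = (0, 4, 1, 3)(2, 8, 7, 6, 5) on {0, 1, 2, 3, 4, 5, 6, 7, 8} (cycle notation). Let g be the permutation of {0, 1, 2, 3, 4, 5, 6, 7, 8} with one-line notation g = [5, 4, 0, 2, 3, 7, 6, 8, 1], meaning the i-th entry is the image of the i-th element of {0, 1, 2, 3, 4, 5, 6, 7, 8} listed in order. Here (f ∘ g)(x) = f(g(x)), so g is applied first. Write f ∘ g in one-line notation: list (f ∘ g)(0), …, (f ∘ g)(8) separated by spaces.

(f ∘ g)(x) = f(g(x)). Computing each image: f(g(0)) = f(5) = 2, f(g(1)) = f(4) = 1, f(g(2)) = f(0) = 4, f(g(3)) = f(2) = 8, f(g(4)) = f(3) = 0, f(g(5)) = f(7) = 6, f(g(6)) = f(6) = 5, f(g(7)) = f(8) = 7, f(g(8)) = f(1) = 3.
Hence f ∘ g = [2 1 4 8 0 6 5 7 3].

2 1 4 8 0 6 5 7 3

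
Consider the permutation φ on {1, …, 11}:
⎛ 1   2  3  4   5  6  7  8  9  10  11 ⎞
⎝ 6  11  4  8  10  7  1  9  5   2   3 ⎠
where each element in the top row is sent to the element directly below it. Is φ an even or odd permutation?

In disjoint-cycle form the cycle lengths are 8, 3.
A cycle is odd iff its length is even; φ has 1 even-length cycle, so sgn(φ) = (−1)^1 and φ is odd.

odd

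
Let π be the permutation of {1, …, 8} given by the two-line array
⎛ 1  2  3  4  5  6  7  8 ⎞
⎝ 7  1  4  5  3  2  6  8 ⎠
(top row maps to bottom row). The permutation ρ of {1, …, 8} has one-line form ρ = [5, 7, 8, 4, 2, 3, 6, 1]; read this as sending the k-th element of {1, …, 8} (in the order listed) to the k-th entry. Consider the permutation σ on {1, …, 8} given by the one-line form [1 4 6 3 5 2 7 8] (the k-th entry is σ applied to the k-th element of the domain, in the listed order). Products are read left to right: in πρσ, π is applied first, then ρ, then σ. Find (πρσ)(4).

4

Chase 4: π(4) = 5; ρ(5) = 2; σ(2) = 4. Hence (πρσ)(4) = 4.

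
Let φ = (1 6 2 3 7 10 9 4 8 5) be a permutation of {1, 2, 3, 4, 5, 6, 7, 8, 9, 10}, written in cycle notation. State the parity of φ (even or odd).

odd

The cycle lengths are 10.
A cycle is odd iff its length is even; φ has 1 even-length cycle, so sgn(φ) = (−1)^1 and φ is odd.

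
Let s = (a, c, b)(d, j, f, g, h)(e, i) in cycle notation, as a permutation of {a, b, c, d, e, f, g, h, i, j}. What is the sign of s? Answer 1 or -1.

The cycle lengths are 5, 3, 2.
A cycle is odd iff its length is even; s has 1 even-length cycle, so sgn(s) = (−1)^1 and s is odd.

-1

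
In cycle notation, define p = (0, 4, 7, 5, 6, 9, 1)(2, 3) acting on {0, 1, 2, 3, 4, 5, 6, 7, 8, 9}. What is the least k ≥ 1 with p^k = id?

14

The cycle type of p is (7, 2, 1).
Since disjoint cycles commute, ord(p) = lcm(7, 2) = 14.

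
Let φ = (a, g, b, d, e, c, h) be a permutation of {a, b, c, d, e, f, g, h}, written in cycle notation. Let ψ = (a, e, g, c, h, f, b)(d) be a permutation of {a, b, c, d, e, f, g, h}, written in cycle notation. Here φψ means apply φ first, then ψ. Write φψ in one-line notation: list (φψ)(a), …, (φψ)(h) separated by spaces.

c d f g h b a e

Chase each element through φ then ψ: a → g → c; b → d → d; c → h → f; d → e → g; e → c → h; f → f → b; g → b → a; h → a → e.
So φψ in one-line form is c d f g h b a e.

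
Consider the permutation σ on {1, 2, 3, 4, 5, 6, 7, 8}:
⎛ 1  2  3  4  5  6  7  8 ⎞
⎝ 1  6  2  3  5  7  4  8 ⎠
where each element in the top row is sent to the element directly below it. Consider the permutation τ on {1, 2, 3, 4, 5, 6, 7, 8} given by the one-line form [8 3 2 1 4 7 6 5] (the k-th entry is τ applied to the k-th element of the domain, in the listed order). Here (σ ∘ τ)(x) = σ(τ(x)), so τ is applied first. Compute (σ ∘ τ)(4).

1

(σ ∘ τ)(4) = σ(τ(4)). τ(4) = 1, then σ(1) = 1. So (σ ∘ τ)(4) = 1.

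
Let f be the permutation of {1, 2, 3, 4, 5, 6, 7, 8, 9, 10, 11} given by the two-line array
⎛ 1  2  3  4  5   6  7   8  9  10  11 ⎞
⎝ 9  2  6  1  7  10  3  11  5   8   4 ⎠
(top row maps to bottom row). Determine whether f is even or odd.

odd

In disjoint-cycle form the cycle lengths are 10, 1.
A cycle is odd iff its length is even; f has 1 even-length cycle, so sgn(f) = (−1)^1 and f is odd.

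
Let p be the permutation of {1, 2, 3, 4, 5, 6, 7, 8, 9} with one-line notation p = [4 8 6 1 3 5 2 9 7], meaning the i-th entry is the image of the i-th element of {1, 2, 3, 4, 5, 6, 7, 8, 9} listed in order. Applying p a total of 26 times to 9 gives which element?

Tracing 9 → 7 → … returns to 9 after 4 steps, so 9 lies in a 4-cycle (2 8 9 7).
On a 4-cycle, p^4 is the identity, so p^26 = p^2 there (26 ≡ 2 mod 4).
Stepping 2 places around the cycle: 9 → 7 → 2.

2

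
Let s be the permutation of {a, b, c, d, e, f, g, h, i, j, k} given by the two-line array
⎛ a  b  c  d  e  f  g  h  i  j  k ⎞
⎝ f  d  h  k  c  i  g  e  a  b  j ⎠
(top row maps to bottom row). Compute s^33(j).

b

Tracing j → b → … returns to j after 4 steps, so j lies in a 4-cycle (b d k j).
Powers repeat with period 4 on this cycle, and 33 mod 4 = 1, so s^33(j) = s^1(j).
Advancing 1 step from j: j → b.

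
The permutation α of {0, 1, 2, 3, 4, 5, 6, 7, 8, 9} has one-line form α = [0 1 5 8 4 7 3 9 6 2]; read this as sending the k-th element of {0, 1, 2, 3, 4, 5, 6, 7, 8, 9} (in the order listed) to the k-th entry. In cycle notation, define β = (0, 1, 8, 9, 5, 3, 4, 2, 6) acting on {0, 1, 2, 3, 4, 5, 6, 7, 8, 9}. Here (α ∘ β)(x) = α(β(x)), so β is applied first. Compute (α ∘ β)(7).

(α ∘ β)(7) = α(β(7)). β(7) = 7, then α(7) = 9. So (α ∘ β)(7) = 9.

9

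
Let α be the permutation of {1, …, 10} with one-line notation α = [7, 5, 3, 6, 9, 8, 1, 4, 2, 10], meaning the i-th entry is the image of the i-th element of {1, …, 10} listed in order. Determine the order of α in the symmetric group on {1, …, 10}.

The disjoint-cycle form of α has cycle lengths 3, 3, 2, 1, 1.
The order is lcm(3, 3, 2) = 6.

6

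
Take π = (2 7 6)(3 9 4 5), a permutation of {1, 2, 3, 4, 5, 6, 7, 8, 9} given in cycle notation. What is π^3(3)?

5

3 lies in the 4-cycle (3 9 4 5).
Stepping 3 places around the cycle: 3 → 9 → 4 → 5.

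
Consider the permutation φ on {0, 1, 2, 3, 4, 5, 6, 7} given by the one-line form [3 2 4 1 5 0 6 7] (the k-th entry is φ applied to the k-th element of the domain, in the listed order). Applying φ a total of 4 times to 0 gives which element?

Tracing 0 → 3 → … returns to 0 after 6 steps, so 0 lies in a 6-cycle (0, 3, 1, 2, 4, 5).
Advancing 4 steps from 0: 0 → 3 → 1 → 2 → 4.

4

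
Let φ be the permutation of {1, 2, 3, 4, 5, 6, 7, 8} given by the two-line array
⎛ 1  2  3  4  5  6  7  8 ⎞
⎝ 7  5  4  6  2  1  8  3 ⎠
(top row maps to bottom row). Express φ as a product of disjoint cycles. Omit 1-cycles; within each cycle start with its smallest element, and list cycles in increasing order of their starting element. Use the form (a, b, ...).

Start at 1 and follow images: 1 → 7 → 8 → 3 → 4 → 6 → 1, giving the cycle (1, 7, 8, 3, 4, 6).
Repeating from the next unused element and collecting all non-trivial cycles gives (1, 7, 8, 3, 4, 6)(2, 5).

(1, 7, 8, 3, 4, 6)(2, 5)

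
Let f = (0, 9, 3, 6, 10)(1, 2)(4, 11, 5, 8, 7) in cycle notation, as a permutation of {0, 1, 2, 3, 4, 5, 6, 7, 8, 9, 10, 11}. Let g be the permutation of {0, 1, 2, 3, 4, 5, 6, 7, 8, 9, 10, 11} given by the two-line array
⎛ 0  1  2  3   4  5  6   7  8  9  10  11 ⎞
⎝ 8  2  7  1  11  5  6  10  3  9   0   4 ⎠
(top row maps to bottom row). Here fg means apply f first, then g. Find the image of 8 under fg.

10

First apply f: f(8) = 7, then g(7) = 10. Thus (fg)(8) = 10.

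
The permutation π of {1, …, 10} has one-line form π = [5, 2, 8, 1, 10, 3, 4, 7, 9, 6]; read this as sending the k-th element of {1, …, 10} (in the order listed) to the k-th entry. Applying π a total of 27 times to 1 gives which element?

Tracing 1 → 5 → … returns to 1 after 8 steps, so 1 lies in an 8-cycle (1 5 10 6 3 8 7 4).
Powers repeat with period 8 on this cycle, and 27 mod 8 = 3, so π^27(1) = π^3(1).
Advancing 3 steps from 1: 1 → 5 → 10 → 6.

6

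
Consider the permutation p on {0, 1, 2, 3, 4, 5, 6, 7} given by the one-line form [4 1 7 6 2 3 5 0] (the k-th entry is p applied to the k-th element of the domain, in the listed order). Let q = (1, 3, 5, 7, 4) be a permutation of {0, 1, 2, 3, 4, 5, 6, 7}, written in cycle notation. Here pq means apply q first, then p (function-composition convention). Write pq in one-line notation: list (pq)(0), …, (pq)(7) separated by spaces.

(pq)(x) = p(q(x)). Computing each image: p(q(0)) = p(0) = 4, p(q(1)) = p(3) = 6, p(q(2)) = p(2) = 7, p(q(3)) = p(5) = 3, p(q(4)) = p(1) = 1, p(q(5)) = p(7) = 0, p(q(6)) = p(6) = 5, p(q(7)) = p(4) = 2.
Hence pq = [4 6 7 3 1 0 5 2].

4 6 7 3 1 0 5 2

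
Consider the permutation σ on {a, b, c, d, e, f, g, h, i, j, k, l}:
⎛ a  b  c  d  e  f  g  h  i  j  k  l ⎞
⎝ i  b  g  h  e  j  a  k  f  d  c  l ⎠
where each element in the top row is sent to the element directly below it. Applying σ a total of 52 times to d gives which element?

f

Tracing d → h → … returns to d after 9 steps, so d lies in a 9-cycle (a, i, f, j, d, h, k, c, g).
Since the cycle has length 9, σ^52 acts on it the same as σ^7 (52 mod 9 = 7).
Stepping 7 places around the cycle: d → h → k → c → g → a → i → f.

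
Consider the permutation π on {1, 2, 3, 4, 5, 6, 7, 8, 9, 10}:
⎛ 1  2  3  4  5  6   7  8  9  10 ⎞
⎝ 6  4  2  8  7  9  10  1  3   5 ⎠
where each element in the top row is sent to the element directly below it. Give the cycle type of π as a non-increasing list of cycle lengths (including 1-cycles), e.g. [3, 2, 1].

The disjoint cycles are (1 6 9 3 2 4 8)(5 7 10), with lengths 7, 3 in non-increasing order.

[7, 3]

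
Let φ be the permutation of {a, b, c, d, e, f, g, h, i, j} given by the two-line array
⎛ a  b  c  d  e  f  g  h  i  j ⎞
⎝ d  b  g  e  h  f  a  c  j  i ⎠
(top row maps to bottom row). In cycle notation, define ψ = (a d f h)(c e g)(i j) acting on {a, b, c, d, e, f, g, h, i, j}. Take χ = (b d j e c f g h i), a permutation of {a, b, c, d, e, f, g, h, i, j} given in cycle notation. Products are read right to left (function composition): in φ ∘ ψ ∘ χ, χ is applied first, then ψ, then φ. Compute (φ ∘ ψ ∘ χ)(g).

(φ ∘ ψ ∘ χ)(g) = φ(ψ(χ(g))). χ(g) = h, then ψ(h) = a, then φ(a) = d, so the result is d.

d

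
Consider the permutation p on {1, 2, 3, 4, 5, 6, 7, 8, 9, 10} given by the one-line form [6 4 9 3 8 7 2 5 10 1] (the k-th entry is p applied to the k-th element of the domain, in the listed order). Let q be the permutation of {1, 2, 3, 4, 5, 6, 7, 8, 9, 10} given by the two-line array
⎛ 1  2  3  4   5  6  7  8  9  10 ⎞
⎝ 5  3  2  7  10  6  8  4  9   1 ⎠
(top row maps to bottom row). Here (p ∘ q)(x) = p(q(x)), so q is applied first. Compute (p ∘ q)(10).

6

q(10) = 1, then p(1) = 6; composing gives (p ∘ q)(10) = 6.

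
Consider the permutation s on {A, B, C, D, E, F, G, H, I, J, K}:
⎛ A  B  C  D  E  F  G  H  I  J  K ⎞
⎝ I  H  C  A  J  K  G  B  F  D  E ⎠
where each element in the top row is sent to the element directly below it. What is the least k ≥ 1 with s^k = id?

Decomposing into disjoint cycles gives cycle lengths 7, 2, 1, 1.
The order of s is the least common multiple of its cycle lengths: lcm(7, 2) = 14.

14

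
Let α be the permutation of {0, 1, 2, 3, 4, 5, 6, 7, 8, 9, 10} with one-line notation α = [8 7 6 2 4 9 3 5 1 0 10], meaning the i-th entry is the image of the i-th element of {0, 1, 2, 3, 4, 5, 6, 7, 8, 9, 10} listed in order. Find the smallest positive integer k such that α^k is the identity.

6

Decomposing into disjoint cycles gives cycle lengths 6, 3, 1, 1.
Since disjoint cycles commute, ord(α) = lcm(6, 3) = 6.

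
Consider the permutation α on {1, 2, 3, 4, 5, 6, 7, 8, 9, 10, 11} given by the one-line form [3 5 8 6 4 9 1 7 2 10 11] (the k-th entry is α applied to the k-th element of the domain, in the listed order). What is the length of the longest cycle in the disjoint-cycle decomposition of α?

5

Decomposing into disjoint cycles gives (1, 3, 8, 7)(2, 5, 4, 6, 9); the longest has length 5.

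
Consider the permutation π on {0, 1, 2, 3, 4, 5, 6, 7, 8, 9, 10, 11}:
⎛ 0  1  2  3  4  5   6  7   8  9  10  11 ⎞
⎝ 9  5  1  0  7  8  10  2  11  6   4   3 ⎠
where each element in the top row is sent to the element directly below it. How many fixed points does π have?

0

No element satisfies π(x) = x, so there are 0 fixed points.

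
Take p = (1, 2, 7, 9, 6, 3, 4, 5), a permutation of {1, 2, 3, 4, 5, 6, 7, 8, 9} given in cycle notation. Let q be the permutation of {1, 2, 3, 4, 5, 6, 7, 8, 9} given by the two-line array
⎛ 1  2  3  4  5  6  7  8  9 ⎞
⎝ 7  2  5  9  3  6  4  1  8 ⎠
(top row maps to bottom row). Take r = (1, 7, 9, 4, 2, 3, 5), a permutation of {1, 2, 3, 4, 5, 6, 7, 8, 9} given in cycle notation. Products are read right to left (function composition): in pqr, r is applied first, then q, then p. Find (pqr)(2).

Chase 2: r(2) = 3; q(3) = 5; p(5) = 1. Hence (pqr)(2) = 1.

1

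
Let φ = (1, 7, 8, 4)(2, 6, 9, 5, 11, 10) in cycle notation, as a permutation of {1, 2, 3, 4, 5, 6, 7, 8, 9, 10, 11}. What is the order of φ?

12

The cycle type of φ is (6, 4, 1).
The order is lcm(6, 4) = 12.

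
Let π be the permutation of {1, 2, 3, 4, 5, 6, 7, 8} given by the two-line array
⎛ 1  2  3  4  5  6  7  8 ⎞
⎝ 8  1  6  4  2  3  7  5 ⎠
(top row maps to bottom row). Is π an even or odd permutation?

In disjoint-cycle form the cycle lengths are 4, 2, 1, 1.
A cycle of length ℓ contributes ℓ−1 transpositions, so π is a product of 3 + 1 = 4 transpositions — even.

even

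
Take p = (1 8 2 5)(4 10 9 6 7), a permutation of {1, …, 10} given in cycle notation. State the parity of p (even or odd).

odd

The cycle lengths are 5, 4, 1.
A cycle is odd iff its length is even; p has 1 even-length cycle, so sgn(p) = (−1)^1 and p is odd.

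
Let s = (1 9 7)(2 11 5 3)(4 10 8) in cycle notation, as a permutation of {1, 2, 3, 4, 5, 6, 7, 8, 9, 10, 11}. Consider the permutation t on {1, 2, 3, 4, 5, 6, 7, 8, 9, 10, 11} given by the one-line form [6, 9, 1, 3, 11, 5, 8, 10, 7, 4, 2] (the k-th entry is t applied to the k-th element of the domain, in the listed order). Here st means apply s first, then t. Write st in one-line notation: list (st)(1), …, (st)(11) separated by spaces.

For each element, apply s then t: 1 → 9 → 7; 2 → 11 → 2; 3 → 2 → 9; 4 → 10 → 4; 5 → 3 → 1; 6 → 6 → 5; 7 → 1 → 6; 8 → 4 → 3; 9 → 7 → 8; 10 → 8 → 10; 11 → 5 → 11.
So st in one-line form is 7 2 9 4 1 5 6 3 8 10 11.

7 2 9 4 1 5 6 3 8 10 11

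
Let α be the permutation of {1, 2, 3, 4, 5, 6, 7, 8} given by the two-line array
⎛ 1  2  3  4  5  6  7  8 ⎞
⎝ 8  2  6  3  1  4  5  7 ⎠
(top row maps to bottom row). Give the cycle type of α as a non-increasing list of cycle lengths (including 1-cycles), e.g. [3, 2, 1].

The disjoint cycles are (1 8 7 5)(2)(3 6 4), with lengths 4, 3, 1 in non-increasing order.

[4, 3, 1]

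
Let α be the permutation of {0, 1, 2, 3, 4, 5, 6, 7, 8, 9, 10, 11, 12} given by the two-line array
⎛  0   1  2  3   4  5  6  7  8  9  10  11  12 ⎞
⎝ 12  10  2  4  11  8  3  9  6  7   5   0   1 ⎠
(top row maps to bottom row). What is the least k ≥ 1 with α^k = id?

10

Decomposing into disjoint cycles gives cycle lengths 10, 2, 1.
The order of α is the least common multiple of its cycle lengths: lcm(10, 2) = 10.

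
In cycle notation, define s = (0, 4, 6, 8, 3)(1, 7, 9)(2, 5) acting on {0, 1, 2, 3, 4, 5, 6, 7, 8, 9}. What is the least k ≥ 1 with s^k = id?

The disjoint cycles have lengths 5, 3, 2.
The order is lcm(5, 3, 2) = 30.

30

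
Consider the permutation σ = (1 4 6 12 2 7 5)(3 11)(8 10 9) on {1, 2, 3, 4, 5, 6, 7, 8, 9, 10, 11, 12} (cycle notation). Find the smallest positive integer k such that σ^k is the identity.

42

The cycle type of σ is (7, 3, 2).
The order of σ is the least common multiple of its cycle lengths: lcm(7, 3, 2) = 42.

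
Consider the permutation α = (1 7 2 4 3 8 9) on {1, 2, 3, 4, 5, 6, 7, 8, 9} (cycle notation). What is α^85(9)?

9 lies in the 7-cycle (1 7 2 4 3 8 9).
Since the cycle has length 7, α^85 acts on it the same as α^1 (85 mod 7 = 1).
Advancing 1 step from 9: 9 → 1.

1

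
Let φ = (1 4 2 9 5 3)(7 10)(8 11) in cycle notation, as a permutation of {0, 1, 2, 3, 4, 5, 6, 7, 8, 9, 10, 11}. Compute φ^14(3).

4

3 lies in the 6-cycle (1 4 2 9 5 3).
Since the cycle has length 6, φ^14 acts on it the same as φ^2 (14 mod 6 = 2).
Stepping 2 places around the cycle: 3 → 1 → 4.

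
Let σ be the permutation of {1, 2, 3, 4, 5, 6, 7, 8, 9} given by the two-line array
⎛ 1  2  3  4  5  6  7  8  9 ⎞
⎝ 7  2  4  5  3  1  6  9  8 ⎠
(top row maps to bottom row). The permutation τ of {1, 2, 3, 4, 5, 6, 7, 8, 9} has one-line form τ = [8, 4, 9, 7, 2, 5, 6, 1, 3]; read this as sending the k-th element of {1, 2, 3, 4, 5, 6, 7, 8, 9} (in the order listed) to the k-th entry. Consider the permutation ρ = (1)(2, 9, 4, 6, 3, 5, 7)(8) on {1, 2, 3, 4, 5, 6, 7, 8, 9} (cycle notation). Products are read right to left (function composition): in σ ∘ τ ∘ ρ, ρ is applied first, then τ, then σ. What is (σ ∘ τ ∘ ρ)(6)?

Apply the permutations in order: ρ(6) = 3, then τ(3) = 9, then σ(9) = 8. So (σ ∘ τ ∘ ρ)(6) = 8.

8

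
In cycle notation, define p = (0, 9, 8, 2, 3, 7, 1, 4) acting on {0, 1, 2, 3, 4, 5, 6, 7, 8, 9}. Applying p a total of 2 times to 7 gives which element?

4

7 lies in the 8-cycle (0, 9, 8, 2, 3, 7, 1, 4).
Advancing 2 steps from 7: 7 → 1 → 4.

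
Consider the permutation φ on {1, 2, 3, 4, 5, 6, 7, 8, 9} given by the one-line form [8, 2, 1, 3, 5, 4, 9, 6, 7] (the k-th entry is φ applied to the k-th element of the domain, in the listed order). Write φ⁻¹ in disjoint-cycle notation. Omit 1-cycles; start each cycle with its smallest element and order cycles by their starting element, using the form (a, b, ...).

The cycle decomposition of φ is (1, 8, 6, 4, 3)(7, 9).
The inverse reverses every cycle; in canonical form, φ⁻¹ = (1, 3, 4, 6, 8)(7, 9).

(1, 3, 4, 6, 8)(7, 9)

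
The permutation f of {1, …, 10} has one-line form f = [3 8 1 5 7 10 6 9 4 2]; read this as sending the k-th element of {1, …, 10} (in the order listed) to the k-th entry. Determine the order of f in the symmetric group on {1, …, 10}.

8

Writing f as disjoint cycles, the cycle lengths are 8, 2.
The order of f is the least common multiple of its cycle lengths: lcm(8, 2) = 8.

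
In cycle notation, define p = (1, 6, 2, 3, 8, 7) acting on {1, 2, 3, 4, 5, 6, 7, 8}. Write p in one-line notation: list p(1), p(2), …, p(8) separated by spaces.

6 3 8 4 5 2 1 7

Reading each image from the cycles: 1→6, 2→3, 3→8, 4→4, 5→5, 6→2, 7→1, 8→7.
Listing these in domain order gives 6 3 8 4 5 2 1 7.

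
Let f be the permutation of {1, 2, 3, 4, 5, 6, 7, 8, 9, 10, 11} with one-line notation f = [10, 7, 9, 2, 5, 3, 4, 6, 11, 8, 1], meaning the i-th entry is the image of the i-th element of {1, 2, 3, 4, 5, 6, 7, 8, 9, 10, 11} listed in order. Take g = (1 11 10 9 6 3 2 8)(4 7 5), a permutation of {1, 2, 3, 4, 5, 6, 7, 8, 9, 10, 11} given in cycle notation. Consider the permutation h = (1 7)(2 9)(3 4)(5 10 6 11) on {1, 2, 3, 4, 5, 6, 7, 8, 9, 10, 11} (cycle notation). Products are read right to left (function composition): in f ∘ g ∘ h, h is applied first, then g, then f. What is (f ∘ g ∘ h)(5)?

Apply the permutations in order: h(5) = 10, then g(10) = 9, then f(9) = 11. So (f ∘ g ∘ h)(5) = 11.

11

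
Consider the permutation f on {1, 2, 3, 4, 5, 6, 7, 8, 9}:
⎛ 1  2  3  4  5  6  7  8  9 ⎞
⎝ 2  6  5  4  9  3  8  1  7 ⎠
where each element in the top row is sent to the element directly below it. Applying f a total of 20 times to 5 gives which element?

Tracing 5 → 9 → … returns to 5 after 8 steps, so 5 lies in an 8-cycle (1 2 6 3 5 9 7 8).
Since the cycle has length 8, f^20 acts on it the same as f^4 (20 mod 8 = 4).
Advancing 4 steps from 5: 5 → 9 → 7 → 8 → 1.

1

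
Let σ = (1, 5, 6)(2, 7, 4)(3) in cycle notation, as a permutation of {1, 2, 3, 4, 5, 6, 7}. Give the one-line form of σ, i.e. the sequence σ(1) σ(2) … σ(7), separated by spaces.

5 7 3 2 6 1 4

Image by image: 1→5, 2→7, 3→3, 4→2, 5→6, 6→1, 7→4.
Listing these in domain order gives 5 7 3 2 6 1 4.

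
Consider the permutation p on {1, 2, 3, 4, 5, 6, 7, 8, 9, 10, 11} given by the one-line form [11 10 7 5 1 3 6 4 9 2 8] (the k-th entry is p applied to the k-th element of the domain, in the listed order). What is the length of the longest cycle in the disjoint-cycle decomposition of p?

5

Decomposing into disjoint cycles gives (1 11 8 4 5)(2 10)(3 7 6); the longest has length 5.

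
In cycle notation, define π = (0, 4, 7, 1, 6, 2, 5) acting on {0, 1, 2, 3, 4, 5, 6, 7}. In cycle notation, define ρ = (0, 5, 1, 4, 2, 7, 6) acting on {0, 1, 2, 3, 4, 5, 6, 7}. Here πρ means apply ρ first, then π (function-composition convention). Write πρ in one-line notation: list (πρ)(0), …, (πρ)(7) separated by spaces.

For each element, apply ρ then π: 0 → 5 → 0; 1 → 4 → 7; 2 → 7 → 1; 3 → 3 → 3; 4 → 2 → 5; 5 → 1 → 6; 6 → 0 → 4; 7 → 6 → 2.
Collecting the images, πρ = [0 7 1 3 5 6 4 2].

0 7 1 3 5 6 4 2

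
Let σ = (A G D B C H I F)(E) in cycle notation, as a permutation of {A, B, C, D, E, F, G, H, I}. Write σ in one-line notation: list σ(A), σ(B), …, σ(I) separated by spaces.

Image by image: A→G, B→C, C→H, D→B, E→E, F→A, G→D, H→I, I→F.
So the one-line form is G C H B E A D I F.

G C H B E A D I F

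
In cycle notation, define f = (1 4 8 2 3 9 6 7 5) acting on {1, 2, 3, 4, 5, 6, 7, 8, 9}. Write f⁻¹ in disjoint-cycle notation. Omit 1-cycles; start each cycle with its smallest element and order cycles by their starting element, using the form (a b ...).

(1 5 7 6 9 3 2 8 4)

The inverse reverses each cycle.
Reversing each cycle of f and rotating so the smallest element leads gives (1 5 7 6 9 3 2 8 4).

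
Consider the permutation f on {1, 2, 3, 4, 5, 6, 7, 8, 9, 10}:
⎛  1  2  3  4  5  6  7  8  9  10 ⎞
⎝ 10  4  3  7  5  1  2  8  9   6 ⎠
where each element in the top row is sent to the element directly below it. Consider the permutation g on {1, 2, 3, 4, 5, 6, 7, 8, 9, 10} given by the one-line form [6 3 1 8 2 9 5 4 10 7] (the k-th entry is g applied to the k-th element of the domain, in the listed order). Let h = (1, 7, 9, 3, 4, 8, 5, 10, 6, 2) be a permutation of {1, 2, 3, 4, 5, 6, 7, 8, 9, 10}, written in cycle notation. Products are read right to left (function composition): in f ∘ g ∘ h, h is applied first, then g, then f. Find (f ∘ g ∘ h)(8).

4

(f ∘ g ∘ h)(8) = f(g(h(8))). h(8) = 5, then g(5) = 2, then f(2) = 4, so the result is 4.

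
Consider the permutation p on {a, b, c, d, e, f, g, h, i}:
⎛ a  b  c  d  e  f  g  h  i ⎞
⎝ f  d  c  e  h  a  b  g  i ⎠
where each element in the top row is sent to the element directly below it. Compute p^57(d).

Tracing d → e → … returns to d after 5 steps, so d lies in a 5-cycle (b d e h g).
On a 5-cycle, p^5 is the identity, so p^57 = p^2 there (57 ≡ 2 mod 5).
Stepping 2 places around the cycle: d → e → h.

h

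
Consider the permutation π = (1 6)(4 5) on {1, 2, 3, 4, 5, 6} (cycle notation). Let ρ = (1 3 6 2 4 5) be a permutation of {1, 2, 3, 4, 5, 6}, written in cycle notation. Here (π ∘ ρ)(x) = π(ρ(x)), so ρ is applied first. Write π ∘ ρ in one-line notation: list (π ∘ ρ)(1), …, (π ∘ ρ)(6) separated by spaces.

(π ∘ ρ)(x) = π(ρ(x)). Computing each image: π(ρ(1)) = π(3) = 3, π(ρ(2)) = π(4) = 5, π(ρ(3)) = π(6) = 1, π(ρ(4)) = π(5) = 4, π(ρ(5)) = π(1) = 6, π(ρ(6)) = π(2) = 2.
Hence π ∘ ρ = [3 5 1 4 6 2].

3 5 1 4 6 2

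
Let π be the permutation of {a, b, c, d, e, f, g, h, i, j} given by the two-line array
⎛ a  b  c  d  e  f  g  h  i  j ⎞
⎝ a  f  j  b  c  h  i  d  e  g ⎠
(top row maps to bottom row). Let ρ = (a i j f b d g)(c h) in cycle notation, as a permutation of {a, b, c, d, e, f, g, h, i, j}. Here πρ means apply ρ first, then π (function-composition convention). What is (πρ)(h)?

ρ(h) = c, then π(c) = j; composing gives (πρ)(h) = j.

j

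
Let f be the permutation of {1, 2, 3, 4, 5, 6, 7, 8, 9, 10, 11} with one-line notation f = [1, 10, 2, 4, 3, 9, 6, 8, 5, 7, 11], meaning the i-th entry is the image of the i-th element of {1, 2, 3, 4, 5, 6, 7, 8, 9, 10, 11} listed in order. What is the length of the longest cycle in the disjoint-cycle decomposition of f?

7

Decomposing into disjoint cycles gives (2, 10, 7, 6, 9, 5, 3); the longest has length 7.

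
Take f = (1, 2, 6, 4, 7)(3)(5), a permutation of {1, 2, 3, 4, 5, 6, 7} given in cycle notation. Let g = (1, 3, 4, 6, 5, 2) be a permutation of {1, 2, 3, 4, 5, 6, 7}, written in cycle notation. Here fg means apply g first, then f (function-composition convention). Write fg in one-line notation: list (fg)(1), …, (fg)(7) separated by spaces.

3 2 7 4 6 5 1

For each element, apply g then f: 1 → 3 → 3; 2 → 1 → 2; 3 → 4 → 7; 4 → 6 → 4; 5 → 2 → 6; 6 → 5 → 5; 7 → 7 → 1.
So fg in one-line form is 3 2 7 4 6 5 1.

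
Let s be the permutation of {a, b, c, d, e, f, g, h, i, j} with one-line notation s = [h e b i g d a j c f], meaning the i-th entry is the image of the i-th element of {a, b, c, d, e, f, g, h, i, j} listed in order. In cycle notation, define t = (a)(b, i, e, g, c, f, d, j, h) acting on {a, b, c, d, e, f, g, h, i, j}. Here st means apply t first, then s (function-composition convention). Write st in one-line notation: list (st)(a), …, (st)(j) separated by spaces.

(st)(x) = s(t(x)). Computing each image: s(t(a)) = s(a) = h, s(t(b)) = s(i) = c, s(t(c)) = s(f) = d, s(t(d)) = s(j) = f, s(t(e)) = s(g) = a, s(t(f)) = s(d) = i, s(t(g)) = s(c) = b, s(t(h)) = s(b) = e, s(t(i)) = s(e) = g, s(t(j)) = s(h) = j.
Hence st = [h c d f a i b e g j].

h c d f a i b e g j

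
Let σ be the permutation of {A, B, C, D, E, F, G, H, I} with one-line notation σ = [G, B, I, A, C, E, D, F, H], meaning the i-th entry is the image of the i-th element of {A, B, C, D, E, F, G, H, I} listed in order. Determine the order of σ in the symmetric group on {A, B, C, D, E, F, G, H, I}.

Writing σ as disjoint cycles, the cycle lengths are 5, 3, 1.
Since disjoint cycles commute, ord(σ) = lcm(5, 3) = 15.

15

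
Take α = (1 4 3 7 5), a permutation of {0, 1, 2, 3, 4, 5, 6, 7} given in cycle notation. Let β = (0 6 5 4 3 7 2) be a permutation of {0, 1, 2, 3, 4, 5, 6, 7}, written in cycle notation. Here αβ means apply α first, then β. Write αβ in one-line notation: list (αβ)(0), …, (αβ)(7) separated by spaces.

6 3 0 2 7 1 5 4

For each element, apply α then β: 0 → 0 → 6; 1 → 4 → 3; 2 → 2 → 0; 3 → 7 → 2; 4 → 3 → 7; 5 → 1 → 1; 6 → 6 → 5; 7 → 5 → 4.
So αβ in one-line form is 6 3 0 2 7 1 5 4.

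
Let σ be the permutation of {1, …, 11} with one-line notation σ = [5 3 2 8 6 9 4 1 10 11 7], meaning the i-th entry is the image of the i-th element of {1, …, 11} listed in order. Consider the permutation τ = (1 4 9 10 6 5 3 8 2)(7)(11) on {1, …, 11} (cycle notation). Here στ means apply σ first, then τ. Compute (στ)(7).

First apply σ: σ(7) = 4, then τ(4) = 9. Thus (στ)(7) = 9.

9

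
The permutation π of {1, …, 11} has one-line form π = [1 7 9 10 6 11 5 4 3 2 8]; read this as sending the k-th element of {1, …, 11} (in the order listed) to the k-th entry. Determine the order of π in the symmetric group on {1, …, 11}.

Writing π as disjoint cycles, the cycle lengths are 8, 2, 1.
Since disjoint cycles commute, ord(π) = lcm(8, 2) = 8.

8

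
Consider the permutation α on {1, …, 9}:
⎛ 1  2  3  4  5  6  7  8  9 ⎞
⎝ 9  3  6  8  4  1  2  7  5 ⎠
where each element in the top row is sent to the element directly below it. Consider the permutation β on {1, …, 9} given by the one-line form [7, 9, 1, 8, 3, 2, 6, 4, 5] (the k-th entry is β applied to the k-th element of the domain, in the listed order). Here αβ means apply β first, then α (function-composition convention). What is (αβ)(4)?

(αβ)(4) = α(β(4)). β(4) = 8, then α(8) = 7. So (αβ)(4) = 7.

7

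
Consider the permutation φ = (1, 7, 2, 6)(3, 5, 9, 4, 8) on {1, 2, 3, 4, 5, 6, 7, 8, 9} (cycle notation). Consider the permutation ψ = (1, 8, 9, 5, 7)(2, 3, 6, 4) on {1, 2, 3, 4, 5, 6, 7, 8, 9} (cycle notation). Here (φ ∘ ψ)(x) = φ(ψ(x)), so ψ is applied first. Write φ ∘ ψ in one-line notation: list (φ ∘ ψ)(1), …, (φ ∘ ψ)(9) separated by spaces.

Chase each element through ψ then φ: 1 → 8 → 3; 2 → 3 → 5; 3 → 6 → 1; 4 → 2 → 6; 5 → 7 → 2; 6 → 4 → 8; 7 → 1 → 7; 8 → 9 → 4; 9 → 5 → 9.
Collecting the images, φ ∘ ψ = [3 5 1 6 2 8 7 4 9].

3 5 1 6 2 8 7 4 9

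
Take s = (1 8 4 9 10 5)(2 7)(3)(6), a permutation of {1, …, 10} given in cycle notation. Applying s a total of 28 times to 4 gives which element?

4 lies in the 6-cycle (1 8 4 9 10 5).
On a 6-cycle, s^6 is the identity, so s^28 = s^4 there (28 ≡ 4 mod 6).
Stepping 4 places around the cycle: 4 → 9 → 10 → 5 → 1.

1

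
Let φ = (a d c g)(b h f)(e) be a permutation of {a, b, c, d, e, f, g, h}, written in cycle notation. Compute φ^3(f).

f lies in the 3-cycle (b h f).
On a 3-cycle, φ^3 is the identity, so φ^3 = φ^0 there (3 ≡ 0 mod 3).
So φ^3(f) = f.

f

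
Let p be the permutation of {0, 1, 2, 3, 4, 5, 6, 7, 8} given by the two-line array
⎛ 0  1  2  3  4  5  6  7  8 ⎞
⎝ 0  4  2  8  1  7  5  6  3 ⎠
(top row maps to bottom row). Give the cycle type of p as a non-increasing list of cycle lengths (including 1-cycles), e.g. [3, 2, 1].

The disjoint cycles are (0)(1, 4)(2)(3, 8)(5, 7, 6), with lengths 3, 2, 2, 1, 1 in non-increasing order.

[3, 2, 2, 1, 1]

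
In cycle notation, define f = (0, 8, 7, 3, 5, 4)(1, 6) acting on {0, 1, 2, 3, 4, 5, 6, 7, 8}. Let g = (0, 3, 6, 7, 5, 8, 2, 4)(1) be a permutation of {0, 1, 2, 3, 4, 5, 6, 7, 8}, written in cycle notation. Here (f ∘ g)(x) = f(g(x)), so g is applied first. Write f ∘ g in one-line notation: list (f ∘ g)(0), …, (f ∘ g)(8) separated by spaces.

For each element, apply g then f: 0 → 3 → 5; 1 → 1 → 6; 2 → 4 → 0; 3 → 6 → 1; 4 → 0 → 8; 5 → 8 → 7; 6 → 7 → 3; 7 → 5 → 4; 8 → 2 → 2.
Collecting the images, f ∘ g = [5 6 0 1 8 7 3 4 2].

5 6 0 1 8 7 3 4 2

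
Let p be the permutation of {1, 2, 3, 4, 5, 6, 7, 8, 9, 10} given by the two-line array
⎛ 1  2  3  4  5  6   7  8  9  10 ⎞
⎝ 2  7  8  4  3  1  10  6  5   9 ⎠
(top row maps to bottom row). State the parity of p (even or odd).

In disjoint-cycle form the cycle lengths are 9, 1.
A cycle is odd iff its length is even; p has 0 even-length cycles, so sgn(p) = (−1)^0 and p is even.

even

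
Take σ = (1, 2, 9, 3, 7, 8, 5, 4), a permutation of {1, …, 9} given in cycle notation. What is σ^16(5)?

5 lies in the 8-cycle (1, 2, 9, 3, 7, 8, 5, 4).
Powers repeat with period 8 on this cycle, and 16 mod 8 = 0, so σ^16(5) = σ^0(5).
So σ^16(5) = 5.

5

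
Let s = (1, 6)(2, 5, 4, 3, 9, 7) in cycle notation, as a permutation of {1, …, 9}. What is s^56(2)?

4

2 lies in the 6-cycle (2, 5, 4, 3, 9, 7).
Since the cycle has length 6, s^56 acts on it the same as s^2 (56 mod 6 = 2).
Stepping 2 places around the cycle: 2 → 5 → 4.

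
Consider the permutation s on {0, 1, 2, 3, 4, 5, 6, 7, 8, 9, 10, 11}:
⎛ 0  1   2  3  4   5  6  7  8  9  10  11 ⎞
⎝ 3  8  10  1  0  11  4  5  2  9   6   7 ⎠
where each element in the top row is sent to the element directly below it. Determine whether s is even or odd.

In disjoint-cycle form the cycle lengths are 8, 3, 1.
A cycle of length ℓ contributes ℓ−1 transpositions, so s is a product of 7 + 2 = 9 transpositions — odd.

odd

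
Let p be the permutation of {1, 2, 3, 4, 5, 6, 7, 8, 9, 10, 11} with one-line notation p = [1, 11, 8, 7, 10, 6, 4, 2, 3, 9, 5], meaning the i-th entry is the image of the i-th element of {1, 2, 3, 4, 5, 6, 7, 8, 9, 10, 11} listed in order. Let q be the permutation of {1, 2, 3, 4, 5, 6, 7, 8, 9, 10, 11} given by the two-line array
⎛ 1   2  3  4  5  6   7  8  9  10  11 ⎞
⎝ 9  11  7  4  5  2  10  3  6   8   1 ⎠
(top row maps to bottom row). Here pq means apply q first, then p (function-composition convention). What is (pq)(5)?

q(5) = 5, then p(5) = 10; composing gives (pq)(5) = 10.

10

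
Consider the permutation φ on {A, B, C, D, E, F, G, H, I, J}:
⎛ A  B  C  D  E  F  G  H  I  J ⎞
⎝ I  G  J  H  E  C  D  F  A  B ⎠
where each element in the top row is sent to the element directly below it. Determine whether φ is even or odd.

In disjoint-cycle form the cycle lengths are 7, 2, 1.
A cycle is odd iff its length is even; φ has 1 even-length cycle, so sgn(φ) = (−1)^1 and φ is odd.

odd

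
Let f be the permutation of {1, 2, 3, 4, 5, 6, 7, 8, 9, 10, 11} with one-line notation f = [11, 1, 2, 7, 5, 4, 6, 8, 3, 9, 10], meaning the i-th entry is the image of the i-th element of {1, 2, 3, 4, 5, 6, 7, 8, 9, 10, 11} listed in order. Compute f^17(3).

9

Tracing 3 → 2 → … returns to 3 after 6 steps, so 3 lies in a 6-cycle (1 11 10 9 3 2).
On a 6-cycle, f^6 is the identity, so f^17 = f^5 there (17 ≡ 5 mod 6).
Stepping 5 places around the cycle: 3 → 2 → 1 → 11 → 10 → 9.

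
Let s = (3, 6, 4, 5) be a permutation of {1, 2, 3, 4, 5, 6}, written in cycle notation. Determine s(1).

1

1 does not appear in any cycle of s, so it is a fixed point: s(1) = 1.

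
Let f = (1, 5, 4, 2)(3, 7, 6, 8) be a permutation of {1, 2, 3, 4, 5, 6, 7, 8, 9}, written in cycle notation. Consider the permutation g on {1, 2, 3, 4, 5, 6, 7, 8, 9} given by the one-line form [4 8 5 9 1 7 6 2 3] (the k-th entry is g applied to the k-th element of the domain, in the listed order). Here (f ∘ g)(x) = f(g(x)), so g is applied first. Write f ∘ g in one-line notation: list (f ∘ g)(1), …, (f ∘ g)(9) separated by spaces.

2 3 4 9 5 6 8 1 7

For each element, apply g then f: 1 → 4 → 2; 2 → 8 → 3; 3 → 5 → 4; 4 → 9 → 9; 5 → 1 → 5; 6 → 7 → 6; 7 → 6 → 8; 8 → 2 → 1; 9 → 3 → 7.
So f ∘ g in one-line form is 2 3 4 9 5 6 8 1 7.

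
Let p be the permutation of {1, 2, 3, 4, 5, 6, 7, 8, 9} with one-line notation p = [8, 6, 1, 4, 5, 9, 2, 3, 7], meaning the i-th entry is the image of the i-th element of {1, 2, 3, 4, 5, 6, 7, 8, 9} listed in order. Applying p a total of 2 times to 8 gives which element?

Tracing 8 → 3 → … returns to 8 after 3 steps, so 8 lies in a 3-cycle (1 8 3).
Advancing 2 steps from 8: 8 → 3 → 1.

1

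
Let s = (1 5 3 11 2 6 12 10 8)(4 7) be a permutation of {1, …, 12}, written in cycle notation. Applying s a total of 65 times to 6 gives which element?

6 lies in the 9-cycle (1 5 3 11 2 6 12 10 8).
Since the cycle has length 9, s^65 acts on it the same as s^2 (65 mod 9 = 2).
Stepping 2 places around the cycle: 6 → 12 → 10.

10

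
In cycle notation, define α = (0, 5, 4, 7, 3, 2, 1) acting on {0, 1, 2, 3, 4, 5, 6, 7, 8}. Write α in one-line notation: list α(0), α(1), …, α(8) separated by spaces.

5 0 1 2 7 4 6 3 8

Reading each image from the cycles: 0↦5, 1↦0, 2↦1, 3↦2, 4↦7, 5↦4, 6↦6, 7↦3, 8↦8.
Listing these in domain order gives 5 0 1 2 7 4 6 3 8.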